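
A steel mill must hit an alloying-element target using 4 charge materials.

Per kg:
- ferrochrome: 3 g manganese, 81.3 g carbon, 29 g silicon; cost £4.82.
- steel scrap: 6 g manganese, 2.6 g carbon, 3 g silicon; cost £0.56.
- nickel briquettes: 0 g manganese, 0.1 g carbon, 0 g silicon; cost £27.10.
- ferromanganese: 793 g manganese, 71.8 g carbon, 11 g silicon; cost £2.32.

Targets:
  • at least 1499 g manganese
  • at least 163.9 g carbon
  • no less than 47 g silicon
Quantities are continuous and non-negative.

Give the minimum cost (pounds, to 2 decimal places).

Let x1 = kg of ferrochrome, x2 = kg of steel scrap, x3 = kg of nickel briquettes, x4 = kg of ferromanganese.
Minimise 4.82x1 + 0.56x2 + 27.1x3 + 2.32x4 s.t.:
  3x1 + 6x2 + 793x4 ≥ 1499   (manganese)
  81.3x1 + 2.6x2 + 0.1x3 + 71.8x4 ≥ 163.9   (carbon)
  29x1 + 3x2 + 11x4 ≥ 47   (silicon)
  x1, x2, x3, x4 ≥ 0.
The optimal basis is {ferrochrome, ferromanganese}; steel scrap, nickel briquettes drop out. There the manganese and silicon constraints are tight.
Solving gives x1 = 0.905, x4 = 1.887.
Hence cost = 4.82·0.905 + 2.32·1.887 = £8.7399.

£8.74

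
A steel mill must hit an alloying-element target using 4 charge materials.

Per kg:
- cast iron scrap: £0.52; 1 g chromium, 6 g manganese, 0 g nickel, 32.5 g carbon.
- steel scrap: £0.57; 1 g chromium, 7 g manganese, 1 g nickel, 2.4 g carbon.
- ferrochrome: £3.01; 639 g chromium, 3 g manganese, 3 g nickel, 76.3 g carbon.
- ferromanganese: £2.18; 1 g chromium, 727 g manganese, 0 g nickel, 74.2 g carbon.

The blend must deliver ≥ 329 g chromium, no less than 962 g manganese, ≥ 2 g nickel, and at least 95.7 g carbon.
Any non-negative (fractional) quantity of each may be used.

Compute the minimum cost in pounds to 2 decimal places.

Let x1 = kg of cast iron scrap, x2 = kg of steel scrap, x3 = kg of ferrochrome, x4 = kg of ferromanganese.
Minimise 0.52x1 + 0.57x2 + 3.01x3 + 2.18x4 with:
  1x1 + 1x2 + 639x3 + 1x4 ≥ 329   (chromium)
  6x1 + 7x2 + 3x3 + 727x4 ≥ 962   (manganese)
  1x2 + 3x3 ≥ 2   (nickel)
  32.5x1 + 2.4x2 + 76.3x3 + 74.2x4 ≥ 95.7   (carbon)
  x1, x2, x3, x4 ≥ 0.
The optimal basis is {steel scrap, ferrochrome, ferromanganese}; cast iron scrap drops out. There the chromium, manganese, nickel constraints are tight.
Solving gives x2 = 0.4638, x3 = 0.5121, x4 = 1.317.
Hence cost = 0.57·0.4638 + 3.01·0.5121 + 2.18·1.317 = £4.6768.

£4.68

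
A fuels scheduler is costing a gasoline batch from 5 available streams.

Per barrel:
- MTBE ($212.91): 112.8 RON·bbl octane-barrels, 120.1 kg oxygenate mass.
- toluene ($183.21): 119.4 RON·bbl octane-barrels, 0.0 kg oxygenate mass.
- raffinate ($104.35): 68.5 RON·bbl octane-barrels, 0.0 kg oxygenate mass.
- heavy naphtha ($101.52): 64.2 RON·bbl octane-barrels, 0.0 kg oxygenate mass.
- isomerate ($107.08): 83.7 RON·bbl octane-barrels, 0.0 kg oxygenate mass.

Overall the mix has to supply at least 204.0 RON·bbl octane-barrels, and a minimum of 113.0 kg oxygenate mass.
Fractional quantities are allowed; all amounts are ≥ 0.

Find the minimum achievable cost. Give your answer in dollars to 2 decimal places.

$325.53

Treat it as an LP. Let x1 = barrels of MTBE, x2 = barrels of toluene, x3 = barrels of raffinate, x4 = barrels of heavy naphtha, x5 = barrels of isomerate.
Minimise 212.91x1 + 183.21x2 + 104.35x3 + 101.52x4 + 107.08x5 subject to:
  112.8x1 + 119.4x2 + 68.5x3 + 64.2x4 + 83.7x5 ≥ 204   (octane-barrels)
  120.1x1 ≥ 113   (oxygenate mass)
  x1, x2, x3, x4, x5 ≥ 0.
The minimum-cost mix takes nothing from toluene, raffinate, heavy naphtha — only MTBE, isomerate. There the octane-barrels and oxygenate mass constraints are tight.
Solving gives x1 = 0.94088, x5 = 1.1693.
Objective = 212.91·0.94088 + 107.08·1.1693 = 325.5314.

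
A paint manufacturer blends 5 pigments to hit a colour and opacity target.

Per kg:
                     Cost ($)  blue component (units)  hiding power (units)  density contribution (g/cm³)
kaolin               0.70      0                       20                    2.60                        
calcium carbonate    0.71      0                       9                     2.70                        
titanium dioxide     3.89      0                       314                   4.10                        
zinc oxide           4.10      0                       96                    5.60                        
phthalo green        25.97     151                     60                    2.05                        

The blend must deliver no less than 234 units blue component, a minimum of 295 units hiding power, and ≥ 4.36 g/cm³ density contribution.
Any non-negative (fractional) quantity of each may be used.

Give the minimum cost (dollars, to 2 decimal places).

Let x1 = kg of kaolin, x2 = kg of calcium carbonate, x3 = kg of titanium dioxide, x4 = kg of zinc oxide, x5 = kg of phthalo green.
Minimize 0.7x1 + 0.71x2 + 3.89x3 + 4.1x4 + 25.97x5 with:
  151x5 ≥ 234   (blue component)
  20x1 + 9x2 + 314x3 + 96x4 + 60x5 ≥ 295   (hiding power)
  2.6x1 + 2.7x2 + 4.1x3 + 5.6x4 + 2.05x5 ≥ 4.36   (density contribution)
  x1, x2, x3, x4, x5 ≥ 0.
At the optimum only titanium dioxide, phthalo green are positive (kaolin, calcium carbonate, zinc oxide = 0). There the blue component and hiding power constraints are tight.
So titanium dioxide = 0.64338 kg, phthalo green = 1.5497 kg.
Hence cost = 3.89·0.64338 + 25.97·1.5497 = $42.7485.

$42.75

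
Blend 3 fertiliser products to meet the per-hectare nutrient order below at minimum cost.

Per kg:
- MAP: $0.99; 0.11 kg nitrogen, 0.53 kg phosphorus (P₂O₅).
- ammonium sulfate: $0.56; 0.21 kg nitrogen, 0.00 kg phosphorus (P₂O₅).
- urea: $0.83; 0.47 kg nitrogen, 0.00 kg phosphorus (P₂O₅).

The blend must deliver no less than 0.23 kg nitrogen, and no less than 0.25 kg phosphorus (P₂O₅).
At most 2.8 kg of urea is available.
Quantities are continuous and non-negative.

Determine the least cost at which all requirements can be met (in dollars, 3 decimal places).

Let x1 = kg of MAP, x2 = kg of ammonium sulfate, x3 = kg of urea.
Minimise 0.99x1 + 0.56x2 + 0.83x3 subject to:
  0.11x1 + 0.21x2 + 0.47x3 ≥ 0.23   (nitrogen)
  0.53x1 ≥ 0.25   (phosphorus (P₂O₅))
  x3 ≤ 2.8
  x1, x2, x3 ≥ 0.
The minimum-cost mix takes nothing from ammonium sulfate — only MAP, urea. The nitrogen and phosphorus (P₂O₅) requirements are met with equality.
That vertex is x1 = 0.4717, x3 = 0.379.
Hence cost = 0.99·0.4717 + 0.83·0.379 = $0.78155.

$0.782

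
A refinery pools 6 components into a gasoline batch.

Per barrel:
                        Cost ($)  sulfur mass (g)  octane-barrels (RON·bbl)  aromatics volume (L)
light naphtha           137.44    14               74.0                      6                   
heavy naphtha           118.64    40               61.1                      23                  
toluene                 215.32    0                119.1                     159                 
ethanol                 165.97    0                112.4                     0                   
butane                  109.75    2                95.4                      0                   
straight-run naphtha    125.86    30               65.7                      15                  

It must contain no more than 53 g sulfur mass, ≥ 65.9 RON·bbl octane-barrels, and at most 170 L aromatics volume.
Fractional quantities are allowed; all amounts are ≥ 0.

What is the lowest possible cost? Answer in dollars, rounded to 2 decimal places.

$75.81

Treat it as an LP. Let x1 = barrels of light naphtha, x2 = barrels of heavy naphtha, x3 = barrels of toluene, x4 = barrels of ethanol, x5 = barrels of butane, x6 = barrels of straight-run naphtha.
Minimise 137.44x1 + 118.64x2 + 215.32x3 + 165.97x4 + 109.75x5 + 125.86x6 subject to:
  14x1 + 40x2 + 2x5 + 30x6 ≤ 53   (sulfur mass)
  74x1 + 61.1x2 + 119.1x3 + 112.4x4 + 95.4x5 + 65.7x6 ≥ 65.9   (octane-barrels)
  6x1 + 23x2 + 159x3 + 15x6 ≤ 170   (aromatics volume)
  x1, x2, x3, x4, x5, x6 ≥ 0.
The minimum-cost mix takes nothing from light naphtha, heavy naphtha, toluene, ethanol, straight-run naphtha — only butane. Binding constraint: octane-barrels.
So butane = 0.69078 barrels.
Hence cost = 109.75·0.69078 = $75.8131.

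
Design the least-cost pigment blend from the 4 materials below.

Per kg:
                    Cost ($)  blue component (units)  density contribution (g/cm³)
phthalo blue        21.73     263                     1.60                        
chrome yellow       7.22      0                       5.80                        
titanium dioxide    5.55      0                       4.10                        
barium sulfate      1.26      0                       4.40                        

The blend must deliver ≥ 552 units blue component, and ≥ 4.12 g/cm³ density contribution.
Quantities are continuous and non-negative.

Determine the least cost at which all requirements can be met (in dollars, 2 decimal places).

$45.83

Let x1 = kg of phthalo blue, x2 = kg of chrome yellow, x3 = kg of titanium dioxide, x4 = kg of barium sulfate.
min 21.73x1 + 7.22x2 + 5.55x3 + 1.26x4 with:
  263x1 ≥ 552   (blue component)
  1.6x1 + 5.8x2 + 4.1x3 + 4.4x4 ≥ 4.12   (density contribution)
  x1, x2, x3, x4 ≥ 0.
The cheapest feasible vertex uses only phthalo blue, barium sulfate; chrome yellow, titanium dioxide are not used. The blue component and density contribution requirements are met with equality.
So phthalo blue = 2.099 kg, barium sulfate = 0.1731 kg.
Hence cost = 21.73·2.099 + 1.26·0.1731 = $45.8294.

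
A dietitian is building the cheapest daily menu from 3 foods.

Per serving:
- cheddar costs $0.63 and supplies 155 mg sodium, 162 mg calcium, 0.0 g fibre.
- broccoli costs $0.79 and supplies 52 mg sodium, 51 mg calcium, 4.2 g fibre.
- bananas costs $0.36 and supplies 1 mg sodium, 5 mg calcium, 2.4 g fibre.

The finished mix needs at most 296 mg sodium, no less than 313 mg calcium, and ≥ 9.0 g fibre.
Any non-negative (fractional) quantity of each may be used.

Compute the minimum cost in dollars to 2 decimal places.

Let x1 = servings of cheddar, x2 = servings of broccoli, x3 = servings of bananas.
Minimize 0.63x1 + 0.79x2 + 0.36x3 with:
  155x1 + 52x2 + 1x3 ≤ 296   (sodium)
  162x1 + 51x2 + 5x3 ≥ 313   (calcium)
  4.2x2 + 2.4x3 ≥ 9   (fibre)
  x1, x2, x3 ≥ 0.
All 3 inputs are positive at the optimum. There the sodium, calcium, fibre constraints are tight.
Solving gives x1 = 1.532, x2 = 1.09, x3 = 1.842.
Hence cost = 0.63·1.532 + 0.79·1.09 + 0.36·1.842 = $2.4894.

$2.49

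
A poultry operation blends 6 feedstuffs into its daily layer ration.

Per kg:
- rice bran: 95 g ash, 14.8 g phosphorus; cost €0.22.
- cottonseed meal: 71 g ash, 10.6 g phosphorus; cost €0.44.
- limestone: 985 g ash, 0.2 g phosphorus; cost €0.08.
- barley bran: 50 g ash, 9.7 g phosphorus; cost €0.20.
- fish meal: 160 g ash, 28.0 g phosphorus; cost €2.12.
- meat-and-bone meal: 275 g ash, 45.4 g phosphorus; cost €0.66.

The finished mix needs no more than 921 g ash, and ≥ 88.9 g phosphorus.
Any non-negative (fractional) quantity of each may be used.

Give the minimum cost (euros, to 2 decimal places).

€1.29

Set it up as a linear program. Let x1 = kg of rice bran, x2 = kg of cottonseed meal, x3 = kg of limestone, x4 = kg of barley bran, x5 = kg of fish meal, x6 = kg of meat-and-bone meal.
Minimise 0.22x1 + 0.44x2 + 0.08x3 + 0.2x4 + 2.12x5 + 0.66x6 subject to:
  95x1 + 71x2 + 985x3 + 50x4 + 160x5 + 275x6 ≤ 921   (ash)
  14.8x1 + 10.6x2 + 0.2x3 + 9.7x4 + 28x5 + 45.4x6 ≥ 88.9   (phosphorus)
  x1, x2, x3, x4, x5, x6 ≥ 0.
The cheapest feasible vertex uses only meat-and-bone meal; rice bran, cottonseed meal, limestone, barley bran, fish meal are not used. The phosphorus requirement is met with equality.
Optimal quantities: meat-and-bone meal = 1.958 kg.
Total cost: 0.66·1.958 = 1.2923.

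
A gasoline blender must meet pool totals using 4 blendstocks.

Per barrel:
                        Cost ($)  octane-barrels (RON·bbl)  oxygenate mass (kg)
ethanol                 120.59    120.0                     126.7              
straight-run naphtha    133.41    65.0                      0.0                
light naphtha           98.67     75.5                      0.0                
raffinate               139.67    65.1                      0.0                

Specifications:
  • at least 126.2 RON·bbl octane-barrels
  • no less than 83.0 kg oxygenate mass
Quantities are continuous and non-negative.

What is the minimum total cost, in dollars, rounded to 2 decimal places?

$126.82

This is a linear program. Let x1 = barrels of ethanol, x2 = barrels of straight-run naphtha, x3 = barrels of light naphtha, x4 = barrels of raffinate.
Minimise 120.59x1 + 133.41x2 + 98.67x3 + 139.67x4 s.t.:
  120x1 + 65x2 + 75.5x3 + 65.1x4 ≥ 126.2   (octane-barrels)
  126.7x1 ≥ 83   (oxygenate mass)
  x1, x2, x3, x4 ≥ 0.
The minimum-cost mix takes nothing from straight-run naphtha, light naphtha, raffinate — only ethanol. Binding constraint: octane-barrels.
So ethanol = 1.0517 barrels.
Total cost: 120.59·1.0517 = 126.8245.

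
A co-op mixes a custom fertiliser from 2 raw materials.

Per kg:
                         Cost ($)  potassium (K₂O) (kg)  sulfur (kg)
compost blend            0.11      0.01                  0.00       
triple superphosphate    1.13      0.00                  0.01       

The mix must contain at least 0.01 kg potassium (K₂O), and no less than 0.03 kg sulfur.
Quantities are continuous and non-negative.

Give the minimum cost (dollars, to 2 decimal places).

$3.50

Treat it as an LP. Let x1 = kg of compost blend, x2 = kg of triple superphosphate.
Minimize 0.11x1 + 1.13x2 subject to:
  0.01x1 ≥ 0.01   (potassium (K₂O))
  0.01x2 ≥ 0.03   (sulfur)
  x1, x2 ≥ 0.
Both inputs are positive at the optimum. The potassium (K₂O) and sulfur requirements are met with equality.
So compost blend = 1 kg, triple superphosphate = 3 kg.
Total cost: 0.11·1 + 1.13·3 = 3.5000.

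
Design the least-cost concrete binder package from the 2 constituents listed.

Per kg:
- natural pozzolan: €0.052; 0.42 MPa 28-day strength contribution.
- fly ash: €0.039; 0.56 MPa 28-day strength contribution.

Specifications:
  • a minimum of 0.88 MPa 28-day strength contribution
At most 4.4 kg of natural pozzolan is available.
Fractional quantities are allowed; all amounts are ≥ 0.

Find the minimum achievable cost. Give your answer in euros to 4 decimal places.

€0.0613

Let x1 = kg of natural pozzolan, x2 = kg of fly ash.
Minimise 0.052x1 + 0.039x2 with:
  0.42x1 + 0.56x2 ≥ 0.88   (28-day strength contribution)
  x1 ≤ 4.4
  x1, x2 ≥ 0.
The minimum-cost mix takes nothing from natural pozzolan — only fly ash. The 28-day strength contribution requirement is met with equality.
That vertex is x2 = 1.571.
Total cost: 0.039·1.571 = 0.061269.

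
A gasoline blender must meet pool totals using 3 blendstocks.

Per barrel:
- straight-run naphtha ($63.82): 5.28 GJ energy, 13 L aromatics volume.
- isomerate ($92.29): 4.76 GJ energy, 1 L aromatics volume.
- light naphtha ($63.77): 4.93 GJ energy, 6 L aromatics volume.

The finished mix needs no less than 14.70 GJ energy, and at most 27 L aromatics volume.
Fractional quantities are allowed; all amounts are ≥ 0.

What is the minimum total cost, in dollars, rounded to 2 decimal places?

Treat it as an LP. Let x1 = barrels of straight-run naphtha, x2 = barrels of isomerate, x3 = barrels of light naphtha.
min 63.82x1 + 92.29x2 + 63.77x3 s.t.:
  5.28x1 + 4.76x2 + 4.93x3 ≥ 14.7   (energy)
  13x1 + 1x2 + 6x3 ≤ 27   (aromatics volume)
  x1, x2, x3 ≥ 0.
The optimal basis is {straight-run naphtha, light naphtha}; isomerate drops out. There the energy and aromatics volume constraints are tight.
Solving gives x1 = 1.3857, x3 = 1.4977.
Total cost: 63.82·1.3857 + 63.77·1.4977 = 183.9437.

$183.94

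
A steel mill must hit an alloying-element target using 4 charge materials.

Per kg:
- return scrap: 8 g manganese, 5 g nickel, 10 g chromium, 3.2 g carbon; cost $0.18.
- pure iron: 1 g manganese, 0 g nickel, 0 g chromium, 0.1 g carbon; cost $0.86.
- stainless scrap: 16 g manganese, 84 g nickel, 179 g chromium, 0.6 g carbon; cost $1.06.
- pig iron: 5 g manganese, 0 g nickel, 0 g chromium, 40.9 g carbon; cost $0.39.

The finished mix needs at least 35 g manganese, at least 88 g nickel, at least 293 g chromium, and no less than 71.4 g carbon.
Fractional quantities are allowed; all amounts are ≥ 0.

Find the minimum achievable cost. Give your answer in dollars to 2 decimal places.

Let x1 = kg of return scrap, x2 = kg of pure iron, x3 = kg of stainless scrap, x4 = kg of pig iron.
min 0.18x1 + 0.86x2 + 1.06x3 + 0.39x4 s.t.:
  8x1 + 1x2 + 16x3 + 5x4 ≥ 35   (manganese)
  5x1 + 84x3 ≥ 88   (nickel)
  10x1 + 179x3 ≥ 293   (chromium)
  3.2x1 + 0.1x2 + 0.6x3 + 40.9x4 ≥ 71.4   (carbon)
  x1, x2, x3, x4 ≥ 0.
At the optimum only return scrap, stainless scrap, pig iron are positive (pure iron = 0). Binding constraints: manganese, chromium, carbon.
Solving gives x1 = 0.02999, x3 = 1.635, x4 = 1.719.
Hence cost = 0.18·0.02999 + 1.06·1.635 + 0.39·1.719 = $2.4089.

$2.41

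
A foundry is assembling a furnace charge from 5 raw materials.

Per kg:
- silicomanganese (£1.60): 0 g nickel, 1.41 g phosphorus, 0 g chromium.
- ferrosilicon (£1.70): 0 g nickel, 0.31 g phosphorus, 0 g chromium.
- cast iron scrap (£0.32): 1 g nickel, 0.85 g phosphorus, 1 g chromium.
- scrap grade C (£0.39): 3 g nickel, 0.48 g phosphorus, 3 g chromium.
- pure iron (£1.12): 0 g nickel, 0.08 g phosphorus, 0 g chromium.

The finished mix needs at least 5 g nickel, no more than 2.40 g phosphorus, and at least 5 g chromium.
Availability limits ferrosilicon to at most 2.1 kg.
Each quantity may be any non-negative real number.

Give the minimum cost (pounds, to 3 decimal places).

Treat it as an LP. Let x1 = kg of silicomanganese, x2 = kg of ferrosilicon, x3 = kg of cast iron scrap, x4 = kg of scrap grade C, x5 = kg of pure iron.
Minimise 1.6x1 + 1.7x2 + 0.32x3 + 0.39x4 + 1.12x5 with:
  1x3 + 3x4 ≥ 5   (nickel)
  1.41x1 + 0.31x2 + 0.85x3 + 0.48x4 + 0.08x5 ≤ 2.4   (phosphorus)
  1x3 + 3x4 ≥ 5   (chromium)
  x2 ≤ 2.1
  x1, x2, x3, x4, x5 ≥ 0.
The minimum-cost mix takes nothing from silicomanganese, ferrosilicon, cast iron scrap, pure iron — only scrap grade C. Binding constraints: nickel and chromium.
Optimal quantities: scrap grade C = 1.667 kg.
Total cost: 0.39·1.667 = 0.65013.

£0.650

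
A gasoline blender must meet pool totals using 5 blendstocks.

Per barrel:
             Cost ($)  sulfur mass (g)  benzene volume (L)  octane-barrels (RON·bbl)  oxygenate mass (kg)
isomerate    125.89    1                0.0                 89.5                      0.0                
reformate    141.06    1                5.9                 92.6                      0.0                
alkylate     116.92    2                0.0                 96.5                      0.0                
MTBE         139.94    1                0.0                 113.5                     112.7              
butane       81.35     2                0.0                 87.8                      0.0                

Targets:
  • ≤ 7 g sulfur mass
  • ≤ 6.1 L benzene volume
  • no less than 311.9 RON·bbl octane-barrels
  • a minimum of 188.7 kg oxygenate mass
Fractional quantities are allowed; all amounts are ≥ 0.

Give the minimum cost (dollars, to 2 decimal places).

$347.22

Treat it as an LP. Let x1 = barrels of isomerate, x2 = barrels of reformate, x3 = barrels of alkylate, x4 = barrels of MTBE, x5 = barrels of butane.
Minimize 125.89x1 + 141.06x2 + 116.92x3 + 139.94x4 + 81.35x5 with:
  1x1 + 1x2 + 2x3 + 1x4 + 2x5 ≤ 7   (sulfur mass)
  5.9x2 ≤ 6.1   (benzene volume)
  89.5x1 + 92.6x2 + 96.5x3 + 113.5x4 + 87.8x5 ≥ 311.9   (octane-barrels)
  112.7x4 ≥ 188.7   (oxygenate mass)
  x1, x2, x3, x4, x5 ≥ 0.
The cheapest feasible vertex uses only MTBE, butane; isomerate, reformate, alkylate are not used. Binding constraints: octane-barrels and oxygenate mass.
So MTBE = 1.6744 barrels, butane = 1.3879 barrels.
Cost = 139.94·1.6744 + 81.35·1.3879 = 347.2212.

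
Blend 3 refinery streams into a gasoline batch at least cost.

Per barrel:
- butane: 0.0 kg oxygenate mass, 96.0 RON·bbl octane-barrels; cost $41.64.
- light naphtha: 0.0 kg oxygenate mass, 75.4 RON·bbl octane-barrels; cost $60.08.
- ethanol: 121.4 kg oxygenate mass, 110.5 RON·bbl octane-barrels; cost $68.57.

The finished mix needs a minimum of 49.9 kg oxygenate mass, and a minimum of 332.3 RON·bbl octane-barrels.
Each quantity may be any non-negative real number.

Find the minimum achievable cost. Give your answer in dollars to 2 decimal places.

$152.62

Let x1 = barrels of butane, x2 = barrels of light naphtha, x3 = barrels of ethanol.
Minimise 41.64x1 + 60.08x2 + 68.57x3 with:
  121.4x3 ≥ 49.9   (oxygenate mass)
  96x1 + 75.4x2 + 110.5x3 ≥ 332.3   (octane-barrels)
  x1, x2, x3 ≥ 0.
At the optimum only butane, ethanol are positive (light naphtha = 0). The oxygenate mass and octane-barrels requirements are met with equality.
Optimal quantities: butane = 2.9883 barrels, ethanol = 0.41104 barrels.
Cost = 41.64·2.9883 + 68.57·0.41104 = 152.6178.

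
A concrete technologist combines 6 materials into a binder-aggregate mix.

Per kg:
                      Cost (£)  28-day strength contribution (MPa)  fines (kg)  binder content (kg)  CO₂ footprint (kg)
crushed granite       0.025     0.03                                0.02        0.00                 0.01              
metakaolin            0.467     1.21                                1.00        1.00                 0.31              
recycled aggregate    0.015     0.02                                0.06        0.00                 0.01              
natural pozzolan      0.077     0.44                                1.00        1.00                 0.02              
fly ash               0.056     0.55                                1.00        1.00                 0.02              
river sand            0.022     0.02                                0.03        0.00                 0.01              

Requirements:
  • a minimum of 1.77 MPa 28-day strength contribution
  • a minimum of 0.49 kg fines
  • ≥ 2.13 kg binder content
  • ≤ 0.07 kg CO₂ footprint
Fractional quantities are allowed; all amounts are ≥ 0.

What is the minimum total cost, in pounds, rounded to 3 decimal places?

£0.180

This is a linear program. Let x1 = kg of crushed granite, x2 = kg of metakaolin, x3 = kg of recycled aggregate, x4 = kg of natural pozzolan, x5 = kg of fly ash, x6 = kg of river sand.
Minimize 0.025x1 + 0.467x2 + 0.015x3 + 0.077x4 + 0.056x5 + 0.022x6 subject to:
  0.03x1 + 1.21x2 + 0.02x3 + 0.44x4 + 0.55x5 + 0.02x6 ≥ 1.77   (28-day strength contribution)
  0.02x1 + 1x2 + 0.06x3 + 1x4 + 1x5 + 0.03x6 ≥ 0.49   (fines)
  1x2 + 1x4 + 1x5 ≥ 2.13   (binder content)
  0.01x1 + 0.31x2 + 0.01x3 + 0.02x4 + 0.02x5 + 0.01x6 ≤ 0.07   (CO₂ footprint)
  x1, x2, x3, x4, x5, x6 ≥ 0.
The cheapest feasible vertex uses only fly ash; crushed granite, metakaolin, recycled aggregate, natural pozzolan, river sand are not used. Binding constraint: 28-day strength contribution.
Solving gives x5 = 3.218.
Total cost: 0.056·3.218 = 0.18021.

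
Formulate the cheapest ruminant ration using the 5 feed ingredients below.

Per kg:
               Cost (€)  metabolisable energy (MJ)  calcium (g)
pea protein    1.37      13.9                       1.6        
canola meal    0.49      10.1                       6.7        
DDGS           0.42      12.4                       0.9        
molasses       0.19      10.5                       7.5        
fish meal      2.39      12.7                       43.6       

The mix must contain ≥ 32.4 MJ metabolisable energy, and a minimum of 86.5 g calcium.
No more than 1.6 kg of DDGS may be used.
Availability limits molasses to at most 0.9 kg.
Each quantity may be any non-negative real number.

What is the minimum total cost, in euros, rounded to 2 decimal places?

Set it up as a linear program. Let x1 = kg of pea protein, x2 = kg of canola meal, x3 = kg of DDGS, x4 = kg of molasses, x5 = kg of fish meal.
Minimise 1.37x1 + 0.49x2 + 0.42x3 + 0.19x4 + 2.39x5 with:
  13.9x1 + 10.1x2 + 12.4x3 + 10.5x4 + 12.7x5 ≥ 32.4   (metabolisable energy)
  1.6x1 + 6.7x2 + 0.9x3 + 7.5x4 + 43.6x5 ≥ 86.5   (calcium)
  x3 ≤ 1.6
  x4 ≤ 0.9
  x1, x2, x3, x4, x5 ≥ 0.
The minimum-cost mix takes nothing from pea protein, canola meal, DDGS — only molasses, fish meal. Binding constraints: calcium and the molasses cap.
That vertex is x4 = 0.9, x5 = 1.829.
Hence cost = 0.19·0.9 + 2.39·1.829 = €4.5423.

€4.54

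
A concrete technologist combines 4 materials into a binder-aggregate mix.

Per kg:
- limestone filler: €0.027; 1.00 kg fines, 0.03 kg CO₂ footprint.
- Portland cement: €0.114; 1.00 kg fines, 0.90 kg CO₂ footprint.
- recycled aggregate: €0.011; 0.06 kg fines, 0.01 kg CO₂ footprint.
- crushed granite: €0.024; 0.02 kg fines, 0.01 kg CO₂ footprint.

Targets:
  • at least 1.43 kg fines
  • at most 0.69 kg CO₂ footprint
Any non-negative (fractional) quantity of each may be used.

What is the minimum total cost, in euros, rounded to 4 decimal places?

This is a linear program. Let x1 = kg of limestone filler, x2 = kg of Portland cement, x3 = kg of recycled aggregate, x4 = kg of crushed granite.
Minimise 0.027x1 + 0.114x2 + 0.011x3 + 0.024x4 s.t.:
  1x1 + 1x2 + 0.06x3 + 0.02x4 ≥ 1.43   (fines)
  0.03x1 + 0.9x2 + 0.01x3 + 0.01x4 ≤ 0.69   (CO₂ footprint)
  x1, x2, x3, x4 ≥ 0.
The minimum-cost mix takes nothing from Portland cement, recycled aggregate, crushed granite — only limestone filler. Binding constraint: fines.
That vertex is x1 = 1.43.
Total cost: 0.027·1.43 = 0.038610.

€0.0386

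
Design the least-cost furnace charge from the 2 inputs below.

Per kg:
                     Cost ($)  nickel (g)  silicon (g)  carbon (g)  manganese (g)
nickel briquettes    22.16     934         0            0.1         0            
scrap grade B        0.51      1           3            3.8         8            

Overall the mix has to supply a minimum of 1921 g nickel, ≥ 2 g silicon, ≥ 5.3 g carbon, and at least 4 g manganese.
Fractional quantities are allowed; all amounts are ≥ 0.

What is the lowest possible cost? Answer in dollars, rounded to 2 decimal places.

$46.23

Let x1 = kg of nickel briquettes, x2 = kg of scrap grade B.
Minimise 22.16x1 + 0.51x2 subject to:
  934x1 + 1x2 ≥ 1921   (nickel)
  3x2 ≥ 2   (silicon)
  0.1x1 + 3.8x2 ≥ 5.3   (carbon)
  8x2 ≥ 4   (manganese)
  x1, x2 ≥ 0.
Both inputs are positive at the optimum. Binding constraints: nickel and carbon.
Solving gives x1 = 2.0553, x2 = 1.3406.
Objective = 22.16·2.0553 + 0.51·1.3406 = 46.2292.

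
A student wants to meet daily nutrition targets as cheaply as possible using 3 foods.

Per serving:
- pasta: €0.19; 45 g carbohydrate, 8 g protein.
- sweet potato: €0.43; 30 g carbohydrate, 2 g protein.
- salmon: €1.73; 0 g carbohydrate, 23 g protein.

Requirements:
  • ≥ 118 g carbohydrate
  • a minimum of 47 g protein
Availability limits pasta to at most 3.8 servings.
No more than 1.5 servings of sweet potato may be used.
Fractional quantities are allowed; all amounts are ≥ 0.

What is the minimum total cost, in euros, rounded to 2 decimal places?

€1.97

Let x1 = servings of pasta, x2 = servings of sweet potato, x3 = servings of salmon.
Minimize 0.19x1 + 0.43x2 + 1.73x3 subject to:
  45x1 + 30x2 ≥ 118   (carbohydrate)
  8x1 + 2x2 + 23x3 ≥ 47   (protein)
  x1 ≤ 3.8
  x2 ≤ 1.5
  x1, x2, x3 ≥ 0.
The minimum-cost mix takes nothing from sweet potato — only pasta, salmon. The protein and the pasta cap requirements are met with equality.
Solving gives x1 = 3.8, x3 = 0.7217.
Total cost: 0.19·3.8 + 1.73·0.7217 = 1.9705.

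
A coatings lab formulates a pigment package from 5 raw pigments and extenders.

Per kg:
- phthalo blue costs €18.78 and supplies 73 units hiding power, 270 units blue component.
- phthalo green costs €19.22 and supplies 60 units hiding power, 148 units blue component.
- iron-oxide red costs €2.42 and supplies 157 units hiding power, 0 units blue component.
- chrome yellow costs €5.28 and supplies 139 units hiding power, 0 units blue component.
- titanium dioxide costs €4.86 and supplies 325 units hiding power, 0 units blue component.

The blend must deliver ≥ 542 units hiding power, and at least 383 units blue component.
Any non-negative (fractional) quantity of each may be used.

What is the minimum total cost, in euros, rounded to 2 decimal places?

€33.20

Set it up as a linear program. Let x1 = kg of phthalo blue, x2 = kg of phthalo green, x3 = kg of iron-oxide red, x4 = kg of chrome yellow, x5 = kg of titanium dioxide.
Minimise 18.78x1 + 19.22x2 + 2.42x3 + 5.28x4 + 4.86x5 with:
  73x1 + 60x2 + 157x3 + 139x4 + 325x5 ≥ 542   (hiding power)
  270x1 + 148x2 ≥ 383   (blue component)
  x1, x2, x3, x4, x5 ≥ 0.
The optimal basis is {phthalo blue, titanium dioxide}; phthalo green, iron-oxide red, chrome yellow drop out. There the hiding power and blue component constraints are tight.
Solving gives x1 = 1.419, x5 = 1.349.
Cost = 18.78·1.419 + 4.86·1.349 = 33.20496.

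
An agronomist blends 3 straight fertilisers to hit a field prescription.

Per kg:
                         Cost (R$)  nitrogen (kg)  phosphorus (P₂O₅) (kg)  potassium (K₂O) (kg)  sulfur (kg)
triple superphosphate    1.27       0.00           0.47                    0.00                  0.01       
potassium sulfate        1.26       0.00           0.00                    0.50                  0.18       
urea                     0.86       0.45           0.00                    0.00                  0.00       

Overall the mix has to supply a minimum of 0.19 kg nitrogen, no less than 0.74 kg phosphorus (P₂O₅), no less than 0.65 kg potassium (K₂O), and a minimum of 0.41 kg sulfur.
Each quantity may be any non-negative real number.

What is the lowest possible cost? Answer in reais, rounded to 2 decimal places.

R$5.12

Let x1 = kg of triple superphosphate, x2 = kg of potassium sulfate, x3 = kg of urea.
Minimize 1.27x1 + 1.26x2 + 0.86x3 s.t.:
  0.45x3 ≥ 0.19   (nitrogen)
  0.47x1 ≥ 0.74   (phosphorus (P₂O₅))
  0.5x2 ≥ 0.65   (potassium (K₂O))
  0.01x1 + 0.18x2 ≥ 0.41   (sulfur)
  x1, x2, x3 ≥ 0.
All 3 inputs are positive at the optimum. There the nitrogen, phosphorus (P₂O₅), sulfur constraints are tight.
That vertex is x1 = 1.574, x2 = 2.19, x3 = 0.4222.
Objective = 1.27·1.574 + 1.26·2.19 + 0.86·0.4222 = 5.1215.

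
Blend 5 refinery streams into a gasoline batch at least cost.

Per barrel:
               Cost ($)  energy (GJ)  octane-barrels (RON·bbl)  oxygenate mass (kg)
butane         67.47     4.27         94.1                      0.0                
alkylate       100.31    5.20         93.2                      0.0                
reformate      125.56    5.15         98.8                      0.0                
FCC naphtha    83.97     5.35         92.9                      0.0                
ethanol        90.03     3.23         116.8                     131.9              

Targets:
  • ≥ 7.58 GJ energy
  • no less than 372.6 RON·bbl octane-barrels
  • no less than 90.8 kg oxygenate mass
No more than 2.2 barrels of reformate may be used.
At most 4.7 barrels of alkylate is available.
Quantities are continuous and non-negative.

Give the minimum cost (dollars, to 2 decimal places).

Treat it as an LP. Let x1 = barrels of butane, x2 = barrels of alkylate, x3 = barrels of reformate, x4 = barrels of FCC naphtha, x5 = barrels of ethanol.
min 67.47x1 + 100.31x2 + 125.56x3 + 83.97x4 + 90.03x5 s.t.:
  4.27x1 + 5.2x2 + 5.15x3 + 5.35x4 + 3.23x5 ≥ 7.58   (energy)
  94.1x1 + 93.2x2 + 98.8x3 + 92.9x4 + 116.8x5 ≥ 372.6   (octane-barrels)
  131.9x5 ≥ 90.8   (oxygenate mass)
  x3 ≤ 2.2
  x2 ≤ 4.7
  x1, x2, x3, x4, x5 ≥ 0.
The optimal basis is {butane, ethanol}; alkylate, reformate, FCC naphtha drop out. Binding constraints: octane-barrels and oxygenate mass.
Solving gives x1 = 3.1052, x5 = 0.6884.
Hence cost = 67.47·3.1052 + 90.03·0.6884 = $271.4845.

$271.48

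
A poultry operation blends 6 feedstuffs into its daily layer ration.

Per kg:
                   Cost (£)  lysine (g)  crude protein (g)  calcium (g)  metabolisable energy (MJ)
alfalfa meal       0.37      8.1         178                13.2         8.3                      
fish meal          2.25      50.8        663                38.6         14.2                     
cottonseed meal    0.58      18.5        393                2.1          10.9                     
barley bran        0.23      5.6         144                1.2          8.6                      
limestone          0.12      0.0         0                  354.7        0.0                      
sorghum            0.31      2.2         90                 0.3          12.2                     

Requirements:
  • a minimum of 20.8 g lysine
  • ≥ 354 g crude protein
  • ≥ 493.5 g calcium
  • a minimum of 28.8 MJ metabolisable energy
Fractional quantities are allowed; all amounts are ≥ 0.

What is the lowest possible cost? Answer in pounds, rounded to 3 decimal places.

£0.988

This is a linear program. Let x1 = kg of alfalfa meal, x2 = kg of fish meal, x3 = kg of cottonseed meal, x4 = kg of barley bran, x5 = kg of limestone, x6 = kg of sorghum.
Minimize 0.37x1 + 2.25x2 + 0.58x3 + 0.23x4 + 0.12x5 + 0.31x6 s.t.:
  8.1x1 + 50.8x2 + 18.5x3 + 5.6x4 + 2.2x6 ≥ 20.8   (lysine)
  178x1 + 663x2 + 393x3 + 144x4 + 90x6 ≥ 354   (crude protein)
  13.2x1 + 38.6x2 + 2.1x3 + 1.2x4 + 354.7x5 + 0.3x6 ≥ 493.5   (calcium)
  8.3x1 + 14.2x2 + 10.9x3 + 8.6x4 + 12.2x6 ≥ 28.8   (metabolisable energy)
  x1, x2, x3, x4, x5, x6 ≥ 0.
The minimum-cost mix takes nothing from alfalfa meal, fish meal, sorghum — only cottonseed meal, barley bran, limestone. Binding constraints: lysine, calcium, metabolisable energy.
That vertex is x3 = 0.1795, x4 = 3.121, x5 = 1.38.
Cost = 0.58·0.1795 + 0.23·3.121 + 0.12·1.38 = 0.98754.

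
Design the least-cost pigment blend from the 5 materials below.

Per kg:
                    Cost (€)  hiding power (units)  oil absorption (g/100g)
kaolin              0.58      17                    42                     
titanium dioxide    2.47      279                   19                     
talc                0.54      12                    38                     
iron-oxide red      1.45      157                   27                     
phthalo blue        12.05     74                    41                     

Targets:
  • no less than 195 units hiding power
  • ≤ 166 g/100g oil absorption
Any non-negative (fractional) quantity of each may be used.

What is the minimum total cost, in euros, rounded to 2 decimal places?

€1.73

Let x1 = kg of kaolin, x2 = kg of titanium dioxide, x3 = kg of talc, x4 = kg of iron-oxide red, x5 = kg of phthalo blue.
min 0.58x1 + 2.47x2 + 0.54x3 + 1.45x4 + 12.05x5 s.t.:
  17x1 + 279x2 + 12x3 + 157x4 + 74x5 ≥ 195   (hiding power)
  42x1 + 19x2 + 38x3 + 27x4 + 41x5 ≤ 166   (oil absorption)
  x1, x2, x3, x4, x5 ≥ 0.
At the optimum only titanium dioxide is positive (kaolin, talc, iron-oxide red, phthalo blue = 0). Binding constraint: hiding power.
So titanium dioxide = 0.6989 kg.
Cost = 2.47·0.6989 = 1.7263.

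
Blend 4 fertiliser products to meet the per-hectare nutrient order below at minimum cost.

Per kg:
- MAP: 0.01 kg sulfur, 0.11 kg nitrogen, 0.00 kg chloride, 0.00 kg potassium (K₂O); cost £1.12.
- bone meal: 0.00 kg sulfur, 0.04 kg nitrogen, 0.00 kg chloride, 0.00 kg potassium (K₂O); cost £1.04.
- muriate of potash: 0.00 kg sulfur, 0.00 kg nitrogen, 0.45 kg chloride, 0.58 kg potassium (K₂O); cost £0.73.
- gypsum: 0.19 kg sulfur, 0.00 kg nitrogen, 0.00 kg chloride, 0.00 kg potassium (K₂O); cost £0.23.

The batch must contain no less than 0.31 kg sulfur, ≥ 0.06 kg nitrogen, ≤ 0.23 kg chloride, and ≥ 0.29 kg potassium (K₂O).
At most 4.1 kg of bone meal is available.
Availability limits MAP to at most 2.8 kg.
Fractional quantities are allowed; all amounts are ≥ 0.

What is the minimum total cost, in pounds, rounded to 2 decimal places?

£1.34

Treat it as an LP. Let x1 = kg of MAP, x2 = kg of bone meal, x3 = kg of muriate of potash, x4 = kg of gypsum.
Minimise 1.12x1 + 1.04x2 + 0.73x3 + 0.23x4 s.t.:
  0.01x1 + 0.19x4 ≥ 0.31   (sulfur)
  0.11x1 + 0.04x2 ≥ 0.06   (nitrogen)
  0.45x3 ≤ 0.23   (chloride)
  0.58x3 ≥ 0.29   (potassium (K₂O))
  x2 ≤ 4.1
  x1 ≤ 2.8
  x1, x2, x3, x4 ≥ 0.
The optimal basis is {MAP, muriate of potash, gypsum}; bone meal drops out. There the sulfur, nitrogen, potassium (K₂O) constraints are tight.
That vertex is x1 = 0.5455, x3 = 0.5, x4 = 1.603.
Hence cost = 1.12·0.5455 + 0.73·0.5 + 0.23·1.603 = £1.3447.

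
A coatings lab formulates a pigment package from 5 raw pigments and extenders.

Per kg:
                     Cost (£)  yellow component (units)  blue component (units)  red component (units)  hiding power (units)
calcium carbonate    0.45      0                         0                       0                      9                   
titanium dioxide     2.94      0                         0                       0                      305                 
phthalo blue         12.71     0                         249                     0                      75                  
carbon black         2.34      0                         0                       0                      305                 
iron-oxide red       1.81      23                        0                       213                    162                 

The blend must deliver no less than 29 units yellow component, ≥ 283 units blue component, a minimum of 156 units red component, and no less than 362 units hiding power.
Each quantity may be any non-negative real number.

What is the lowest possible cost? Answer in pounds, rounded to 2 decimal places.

£17.28

Let x1 = kg of calcium carbonate, x2 = kg of titanium dioxide, x3 = kg of phthalo blue, x4 = kg of carbon black, x5 = kg of iron-oxide red.
Minimize 0.45x1 + 2.94x2 + 12.71x3 + 2.34x4 + 1.81x5 s.t.:
  23x5 ≥ 29   (yellow component)
  249x3 ≥ 283   (blue component)
  213x5 ≥ 156   (red component)
  9x1 + 305x2 + 75x3 + 305x4 + 162x5 ≥ 362   (hiding power)
  x1, x2, x3, x4, x5 ≥ 0.
The cheapest feasible vertex uses only phthalo blue, carbon black, iron-oxide red; calcium carbonate, titanium dioxide are not used. Binding constraints: yellow component, blue component, hiding power.
So phthalo blue = 1.1365 kg, carbon black = 0.2377 kg, iron-oxide red = 1.2609 kg.
Cost = 12.71·1.1365 + 2.34·0.2377 + 1.81·1.2609 = 17.2834.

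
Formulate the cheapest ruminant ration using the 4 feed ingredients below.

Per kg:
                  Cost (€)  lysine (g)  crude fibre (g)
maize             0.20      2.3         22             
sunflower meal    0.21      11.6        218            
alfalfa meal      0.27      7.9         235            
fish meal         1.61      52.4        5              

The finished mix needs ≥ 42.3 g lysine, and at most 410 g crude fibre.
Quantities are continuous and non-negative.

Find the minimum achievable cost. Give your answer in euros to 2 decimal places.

€1.03

Let x1 = kg of maize, x2 = kg of sunflower meal, x3 = kg of alfalfa meal, x4 = kg of fish meal.
Minimise 0.2x1 + 0.21x2 + 0.27x3 + 1.61x4 subject to:
  2.3x1 + 11.6x2 + 7.9x3 + 52.4x4 ≥ 42.3   (lysine)
  22x1 + 218x2 + 235x3 + 5x4 ≤ 410   (crude fibre)
  x1, x2, x3, x4 ≥ 0.
The optimal basis is {sunflower meal, fish meal}; maize, alfalfa meal drop out. Binding constraints: lysine and crude fibre.
So sunflower meal = 1.872 kg, fish meal = 0.3929 kg.
Hence cost = 0.21·1.872 + 1.61·0.3929 = €1.0257.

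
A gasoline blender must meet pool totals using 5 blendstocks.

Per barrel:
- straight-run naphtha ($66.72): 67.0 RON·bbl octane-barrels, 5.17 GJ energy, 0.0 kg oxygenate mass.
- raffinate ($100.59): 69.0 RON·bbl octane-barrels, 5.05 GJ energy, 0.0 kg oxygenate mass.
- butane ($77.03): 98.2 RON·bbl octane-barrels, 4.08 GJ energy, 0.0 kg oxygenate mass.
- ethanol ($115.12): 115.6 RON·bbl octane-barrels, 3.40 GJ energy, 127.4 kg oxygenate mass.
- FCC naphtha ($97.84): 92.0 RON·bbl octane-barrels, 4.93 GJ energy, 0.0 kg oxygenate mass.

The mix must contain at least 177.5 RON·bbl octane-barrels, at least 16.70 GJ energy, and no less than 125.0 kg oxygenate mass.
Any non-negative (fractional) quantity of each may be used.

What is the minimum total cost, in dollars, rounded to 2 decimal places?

Let x1 = barrels of straight-run naphtha, x2 = barrels of raffinate, x3 = barrels of butane, x4 = barrels of ethanol, x5 = barrels of FCC naphtha.
Minimise 66.72x1 + 100.59x2 + 77.03x3 + 115.12x4 + 97.84x5 s.t.:
  67x1 + 69x2 + 98.2x3 + 115.6x4 + 92x5 ≥ 177.5   (octane-barrels)
  5.17x1 + 5.05x2 + 4.08x3 + 3.4x4 + 4.93x5 ≥ 16.7   (energy)
  127.4x4 ≥ 125   (oxygenate mass)
  x1, x2, x3, x4, x5 ≥ 0.
The optimal basis is {straight-run naphtha, ethanol}; raffinate, butane, FCC naphtha drop out. Binding constraints: energy and oxygenate mass.
That vertex is x1 = 2.5849, x4 = 0.98116.
Total cost: 66.72·2.5849 + 115.12·0.98116 = 285.4157.

$285.42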